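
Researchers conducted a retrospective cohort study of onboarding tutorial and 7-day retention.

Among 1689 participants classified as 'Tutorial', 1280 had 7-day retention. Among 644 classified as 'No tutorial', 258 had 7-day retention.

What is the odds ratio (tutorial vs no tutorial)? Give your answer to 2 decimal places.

4.68

From the description: a = 1280, b = 409, c = 258, d = 386.
OR = (a·d)/(b·c) = (1280 × 386) / (409 × 258) = 494080 / 105522 = 4.68225
The odds of 7-day retention are about 4.68 times as high in the tutorial group.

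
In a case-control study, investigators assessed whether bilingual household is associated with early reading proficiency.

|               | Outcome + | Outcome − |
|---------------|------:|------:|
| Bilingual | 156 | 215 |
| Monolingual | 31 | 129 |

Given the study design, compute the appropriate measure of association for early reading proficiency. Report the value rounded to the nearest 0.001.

3.019

Cells: a = 156, b = 215, c = 31, d = 129.
This is a case-control study: participants were sampled on outcome status, so risks in the source population cannot be estimated directly — relative risk is not valid here. The odds ratio is the appropriate measure.
OR = (a·d)/(b·c) = (156 × 129) / (215 × 31) = 20124 / 6665 = 3.01935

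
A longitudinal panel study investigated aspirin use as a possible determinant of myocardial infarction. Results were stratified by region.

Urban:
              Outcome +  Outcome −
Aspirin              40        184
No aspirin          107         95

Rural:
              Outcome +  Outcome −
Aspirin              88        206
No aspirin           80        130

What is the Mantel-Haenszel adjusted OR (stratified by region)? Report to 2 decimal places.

OR_MH = Σ(aᵢdᵢ/nᵢ) / Σ(bᵢcᵢ/nᵢ), where nᵢ is the stratum total.
Stratum 1 (Urban): n = 426; a·d/n = 40·95/426 = 8.9202; b·c/n = 184·107/426 = 46.2160
Stratum 2 (Rural): n = 504; a·d/n = 88·130/504 = 22.6984; b·c/n = 206·80/504 = 32.6984
OR_MH = (8.9202 + 22.6984) / (46.2160 + 32.6984) = 31.6186 / 78.9144 = 0.40067

0.40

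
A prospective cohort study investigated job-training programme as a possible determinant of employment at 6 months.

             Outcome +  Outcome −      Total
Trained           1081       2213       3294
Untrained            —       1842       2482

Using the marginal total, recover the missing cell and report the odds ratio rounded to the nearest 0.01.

The missing cell is in the unexposed row: 2482 − 1842 = 640.
So a = 1081, b = 2213, c = 640, d = 1842.
OR = (a·d)/(b·c) = (1081 × 1842) / (2213 × 640) = 1991202 / 1416320 = 1.40590

1.41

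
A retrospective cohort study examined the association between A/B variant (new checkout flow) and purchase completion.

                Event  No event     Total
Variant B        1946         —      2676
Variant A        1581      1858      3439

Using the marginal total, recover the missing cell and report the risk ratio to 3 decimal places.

The missing cell is in the exposed row: 2676 − 1946 = 730.
So a = 1946, b = 730, c = 1581, d = 1858.
RR = [a/(a+b)] / [c/(c+d)] = (1946/2676) / (1581/3439) = 0.72720/0.45973 = 1.58182

1.582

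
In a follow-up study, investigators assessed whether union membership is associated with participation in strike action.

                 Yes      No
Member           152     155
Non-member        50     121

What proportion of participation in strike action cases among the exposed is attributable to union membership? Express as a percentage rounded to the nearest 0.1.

Cells: a = 152, b = 155, c = 50, d = 121.
Risk in exposed = 152/307 = 0.49511; risk in unexposed = 50/171 = 0.29240.
RR = 0.49511/0.29240 = 1.69329
AR% = (RR − 1)/RR × 100 = (1.69329 − 1)/1.69329 × 100 = 40.9434%

40.9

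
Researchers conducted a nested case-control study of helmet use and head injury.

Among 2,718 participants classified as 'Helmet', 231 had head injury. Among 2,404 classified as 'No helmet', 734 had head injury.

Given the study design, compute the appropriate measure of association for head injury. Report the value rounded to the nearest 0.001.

0.211

From the description: a = 231, b = 2487, c = 734, d = 1670.
This is a nested case-control study: participants were sampled on outcome status, so risks in the source population cannot be estimated directly — relative risk is not valid here. The odds ratio is the appropriate measure.
OR = (a·d)/(b·c) = (231 × 1670) / (2487 × 734) = 385770 / 1825458 = 0.21133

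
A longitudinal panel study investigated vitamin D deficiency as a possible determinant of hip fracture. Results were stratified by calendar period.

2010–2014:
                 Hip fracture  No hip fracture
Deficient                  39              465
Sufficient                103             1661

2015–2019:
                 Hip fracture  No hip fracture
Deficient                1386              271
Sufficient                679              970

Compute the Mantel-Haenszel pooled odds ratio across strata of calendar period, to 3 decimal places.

OR_MH = Σ(aᵢdᵢ/nᵢ) / Σ(bᵢcᵢ/nᵢ), where nᵢ is the stratum total.
Stratum 1 (2010–2014): n = 2268; a·d/n = 39·1661/2268 = 28.5622; b·c/n = 465·103/2268 = 21.1177
Stratum 2 (2015–2019): n = 3306; a·d/n = 1386·970/3306 = 406.6606; b·c/n = 271·679/3306 = 55.6591
OR_MH = (28.5622 + 406.6606) / (21.1177 + 55.6591) = 435.2228 / 76.7768 = 5.66867

5.669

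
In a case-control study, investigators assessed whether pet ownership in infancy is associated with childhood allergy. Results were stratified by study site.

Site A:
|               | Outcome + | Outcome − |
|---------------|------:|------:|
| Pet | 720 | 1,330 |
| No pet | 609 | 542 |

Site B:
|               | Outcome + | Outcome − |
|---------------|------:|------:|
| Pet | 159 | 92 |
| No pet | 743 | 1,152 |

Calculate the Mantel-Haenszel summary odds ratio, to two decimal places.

OR_MH = Σ(aᵢdᵢ/nᵢ) / Σ(bᵢcᵢ/nᵢ), where nᵢ is the stratum total.
Stratum 1 (Site A): n = 3201; a·d/n = 720·542/3201 = 121.9119; b·c/n = 1330·609/3201 = 253.0366
Stratum 2 (Site B): n = 2146; a·d/n = 159·1152/2146 = 85.3532; b·c/n = 92·743/2146 = 31.8527
OR_MH = (121.9119 + 85.3532) / (253.0366 + 31.8527) = 207.2651 / 284.8893 = 0.72753

0.73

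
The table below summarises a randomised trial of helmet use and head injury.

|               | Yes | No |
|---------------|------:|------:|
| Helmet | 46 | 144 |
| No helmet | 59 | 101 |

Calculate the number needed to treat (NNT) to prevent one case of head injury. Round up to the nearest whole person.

8

Risk in treated group = 46/190 = 0.24211; risk in control = 59/160 = 0.36875.
Absolute risk reduction = 0.36875 − 0.24211 = 0.12664
NNT = 1 / ARR = 1 / 0.12664 = 7.896 → round up → 8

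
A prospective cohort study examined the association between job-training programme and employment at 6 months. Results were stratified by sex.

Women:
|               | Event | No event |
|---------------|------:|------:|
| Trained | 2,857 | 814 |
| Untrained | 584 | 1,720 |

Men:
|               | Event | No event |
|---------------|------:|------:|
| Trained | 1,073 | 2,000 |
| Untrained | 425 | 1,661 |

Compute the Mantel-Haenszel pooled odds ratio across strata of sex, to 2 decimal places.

OR_MH = Σ(aᵢdᵢ/nᵢ) / Σ(bᵢcᵢ/nᵢ), where nᵢ is the stratum total.
Stratum 1 (Women): n = 5975; a·d/n = 2857·1720/5975 = 822.4335; b·c/n = 814·584/5975 = 79.5608
Stratum 2 (Men): n = 5159; a·d/n = 1073·1661/5159 = 345.4648; b·c/n = 2000·425/5159 = 164.7606
OR_MH = (822.4335 + 345.4648) / (79.5608 + 164.7606) = 1167.8983 / 244.3214 = 4.78017

4.78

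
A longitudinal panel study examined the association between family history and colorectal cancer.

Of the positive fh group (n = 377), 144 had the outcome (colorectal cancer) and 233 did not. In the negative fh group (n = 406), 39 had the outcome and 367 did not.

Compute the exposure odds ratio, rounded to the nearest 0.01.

5.82

From the description: a = 144, b = 233, c = 39, d = 367.
OR = (a·d)/(b·c) = (144 × 367) / (233 × 39) = 52848 / 9087 = 5.81578
The odds of colorectal cancer are about 5.82 times as high in the positive fh group.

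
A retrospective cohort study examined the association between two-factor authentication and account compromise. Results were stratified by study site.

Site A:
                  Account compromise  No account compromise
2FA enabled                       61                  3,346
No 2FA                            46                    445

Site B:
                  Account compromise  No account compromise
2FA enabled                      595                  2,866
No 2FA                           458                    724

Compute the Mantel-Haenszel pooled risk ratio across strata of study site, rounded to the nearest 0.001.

RR_MH = Σ(aᵢ·n₀ᵢ/nᵢ) / Σ(cᵢ·n₁ᵢ/nᵢ), with n₁ᵢ = aᵢ+bᵢ (exposed), n₀ᵢ = cᵢ+dᵢ (unexposed), nᵢ = n₁ᵢ+n₀ᵢ.
Stratum 1 (Site A): n₁ = 3407, n₀ = 491, n = 3898; a·n₀/n = 61·491/3898 = 7.6837; c·n₁/n = 46·3407/3898 = 40.2057
Stratum 2 (Site B): n₁ = 3461, n₀ = 1182, n = 4643; a·n₀/n = 595·1182/4643 = 151.4732; c·n₁/n = 458·3461/4643 = 341.4038
RR_MH = (7.6837 + 151.4732) / (40.2057 + 341.4038) = 159.1569 / 381.6096 = 0.41707

0.417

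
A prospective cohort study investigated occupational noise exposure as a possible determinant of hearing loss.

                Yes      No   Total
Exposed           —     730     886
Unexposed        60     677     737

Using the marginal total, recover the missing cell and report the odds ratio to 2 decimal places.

2.41

The missing cell is in the exposed row: 886 − 730 = 156.
So a = 156, b = 730, c = 60, d = 677.
OR = (a·d)/(b·c) = (156 × 677) / (730 × 60) = 105612 / 43800 = 2.41123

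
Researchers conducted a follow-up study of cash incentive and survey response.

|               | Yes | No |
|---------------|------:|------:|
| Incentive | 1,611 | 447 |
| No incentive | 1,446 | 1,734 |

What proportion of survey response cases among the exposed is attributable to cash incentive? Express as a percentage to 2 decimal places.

41.91

Cells: a = 1611, b = 447, c = 1446, d = 1734.
Risk in exposed = 1611/2058 = 0.78280; risk in unexposed = 1446/3180 = 0.45472.
RR = 0.78280/0.45472 = 1.72151
AR% = (RR − 1)/RR × 100 = (1.72151 − 1)/1.72151 × 100 = 41.9114%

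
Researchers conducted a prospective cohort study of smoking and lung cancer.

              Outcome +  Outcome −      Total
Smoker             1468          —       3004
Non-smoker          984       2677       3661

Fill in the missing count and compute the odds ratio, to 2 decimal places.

The missing cell is in the exposed row: 3004 − 1468 = 1536.
So a = 1468, b = 1536, c = 984, d = 2677.
OR = (a·d)/(b·c) = (1468 × 2677) / (1536 × 984) = 3929836 / 1511424 = 2.60009

2.60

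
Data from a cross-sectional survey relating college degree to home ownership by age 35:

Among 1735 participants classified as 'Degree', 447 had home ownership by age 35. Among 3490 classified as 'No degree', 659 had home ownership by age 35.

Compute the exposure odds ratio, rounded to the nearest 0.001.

1.491

From the description: a = 447, b = 1288, c = 659, d = 2831.
OR = (a·d)/(b·c) = (447 × 2831) / (1288 × 659) = 1265457 / 848792 = 1.49089
The odds of home ownership by age 35 are about 1.49 times as high in the degree group.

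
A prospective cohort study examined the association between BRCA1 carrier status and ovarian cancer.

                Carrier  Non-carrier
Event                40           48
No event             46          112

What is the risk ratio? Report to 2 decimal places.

1.55

Reading the table with exposure as columns: a = 40 (Carrier, case), b = 46 (Carrier, non-case), c = 48 (Non-carrier, case), d = 112.
Risk in exposed = 40/86 = 0.46512; risk in unexposed = 48/160 = 0.30000.
RR = 0.46512 / 0.30000 = 1.55039
The risk among the exposed is 1.55 times that among the unexposed.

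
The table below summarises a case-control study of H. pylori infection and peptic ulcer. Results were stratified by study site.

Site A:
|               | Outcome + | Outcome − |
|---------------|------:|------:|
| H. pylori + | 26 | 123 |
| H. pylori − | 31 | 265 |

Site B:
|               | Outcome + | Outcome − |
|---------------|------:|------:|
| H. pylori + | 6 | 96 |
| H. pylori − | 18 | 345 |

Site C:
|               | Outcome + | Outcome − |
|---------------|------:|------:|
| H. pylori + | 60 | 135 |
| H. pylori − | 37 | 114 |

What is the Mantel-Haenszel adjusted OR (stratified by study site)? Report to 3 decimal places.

OR_MH = Σ(aᵢdᵢ/nᵢ) / Σ(bᵢcᵢ/nᵢ), where nᵢ is the stratum total.
Stratum 1 (Site A): n = 445; a·d/n = 26·265/445 = 15.4831; b·c/n = 123·31/445 = 8.5685
Stratum 2 (Site B): n = 465; a·d/n = 6·345/465 = 4.4516; b·c/n = 96·18/465 = 3.7161
Stratum 3 (Site C): n = 346; a·d/n = 60·114/346 = 19.7688; b·c/n = 135·37/346 = 14.4364
OR_MH = (15.4831 + 4.4516 + 19.7688) / (8.5685 + 3.7161 + 14.4364) = 39.7035 / 26.7211 = 1.48585

1.486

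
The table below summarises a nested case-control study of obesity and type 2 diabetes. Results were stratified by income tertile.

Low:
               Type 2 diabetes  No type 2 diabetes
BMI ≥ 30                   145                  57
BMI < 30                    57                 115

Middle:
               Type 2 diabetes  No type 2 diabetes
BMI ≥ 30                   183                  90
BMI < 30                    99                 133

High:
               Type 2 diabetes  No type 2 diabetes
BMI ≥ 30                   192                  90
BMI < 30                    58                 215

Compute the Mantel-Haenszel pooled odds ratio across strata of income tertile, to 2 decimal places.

4.68

OR_MH = Σ(aᵢdᵢ/nᵢ) / Σ(bᵢcᵢ/nᵢ), where nᵢ is the stratum total.
Stratum 1 (Low): n = 374; a·d/n = 145·115/374 = 44.5856; b·c/n = 57·57/374 = 8.6872
Stratum 2 (Middle): n = 505; a·d/n = 183·133/505 = 48.1960; b·c/n = 90·99/505 = 17.6436
Stratum 3 (High): n = 555; a·d/n = 192·215/555 = 74.3784; b·c/n = 90·58/555 = 9.4054
OR_MH = (44.5856 + 48.1960 + 74.3784) / (8.6872 + 17.6436 + 9.4054) = 167.1600 / 35.7361 = 4.67762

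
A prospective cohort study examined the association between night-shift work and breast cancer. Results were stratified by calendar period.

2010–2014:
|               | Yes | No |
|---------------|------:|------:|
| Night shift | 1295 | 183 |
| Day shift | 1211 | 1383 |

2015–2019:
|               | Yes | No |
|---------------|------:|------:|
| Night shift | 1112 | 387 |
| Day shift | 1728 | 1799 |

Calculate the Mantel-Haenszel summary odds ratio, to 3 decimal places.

4.469

OR_MH = Σ(aᵢdᵢ/nᵢ) / Σ(bᵢcᵢ/nᵢ), where nᵢ is the stratum total.
Stratum 1 (2010–2014): n = 4072; a·d/n = 1295·1383/4072 = 439.8293; b·c/n = 183·1211/4072 = 54.4236
Stratum 2 (2015–2019): n = 5026; a·d/n = 1112·1799/5026 = 398.0279; b·c/n = 387·1728/5026 = 133.0553
OR_MH = (439.8293 + 398.0279) / (54.4236 + 133.0553) = 837.8572 / 187.4789 = 4.46907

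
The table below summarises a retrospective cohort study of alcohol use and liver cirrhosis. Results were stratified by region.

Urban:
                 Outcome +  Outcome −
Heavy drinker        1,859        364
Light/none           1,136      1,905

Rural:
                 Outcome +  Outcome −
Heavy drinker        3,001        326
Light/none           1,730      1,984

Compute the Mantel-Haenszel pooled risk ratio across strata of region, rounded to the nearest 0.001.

RR_MH = Σ(aᵢ·n₀ᵢ/nᵢ) / Σ(cᵢ·n₁ᵢ/nᵢ), with n₁ᵢ = aᵢ+bᵢ (exposed), n₀ᵢ = cᵢ+dᵢ (unexposed), nᵢ = n₁ᵢ+n₀ᵢ.
Stratum 1 (Urban): n₁ = 2223, n₀ = 3041, n = 5264; a·n₀/n = 1859·3041/5264 = 1073.9398; c·n₁/n = 1136·2223/5264 = 479.7356
Stratum 2 (Rural): n₁ = 3327, n₀ = 3714, n = 7041; a·n₀/n = 3001·3714/7041 = 1582.9732; c·n₁/n = 1730·3327/7041 = 817.4563
RR_MH = (1073.9398 + 1582.9732) / (479.7356 + 817.4563) = 2656.9129 / 1297.1919 = 2.04820

2.048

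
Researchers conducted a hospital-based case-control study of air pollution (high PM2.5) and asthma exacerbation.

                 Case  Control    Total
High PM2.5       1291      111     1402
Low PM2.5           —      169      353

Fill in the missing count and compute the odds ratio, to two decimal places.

The missing cell is in the unexposed row: 353 − 169 = 184.
So a = 1291, b = 111, c = 184, d = 169.
OR = (a·d)/(b·c) = (1291 × 169) / (111 × 184) = 218179 / 20424 = 10.68248

10.68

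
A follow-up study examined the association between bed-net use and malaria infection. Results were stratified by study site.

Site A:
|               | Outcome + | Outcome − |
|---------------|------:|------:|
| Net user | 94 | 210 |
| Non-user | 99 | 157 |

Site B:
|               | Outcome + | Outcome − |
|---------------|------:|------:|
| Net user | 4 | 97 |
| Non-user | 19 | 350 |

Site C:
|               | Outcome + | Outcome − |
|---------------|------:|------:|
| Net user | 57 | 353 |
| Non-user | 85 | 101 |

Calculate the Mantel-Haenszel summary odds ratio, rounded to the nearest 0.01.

0.43

OR_MH = Σ(aᵢdᵢ/nᵢ) / Σ(bᵢcᵢ/nᵢ), where nᵢ is the stratum total.
Stratum 1 (Site A): n = 560; a·d/n = 94·157/560 = 26.3536; b·c/n = 210·99/560 = 37.1250
Stratum 2 (Site B): n = 470; a·d/n = 4·350/470 = 2.9787; b·c/n = 97·19/470 = 3.9213
Stratum 3 (Site C): n = 596; a·d/n = 57·101/596 = 9.6594; b·c/n = 353·85/596 = 50.3440
OR_MH = (26.3536 + 2.9787 + 9.6594) / (37.1250 + 3.9213 + 50.3440) = 38.9917 / 91.3902 = 0.42665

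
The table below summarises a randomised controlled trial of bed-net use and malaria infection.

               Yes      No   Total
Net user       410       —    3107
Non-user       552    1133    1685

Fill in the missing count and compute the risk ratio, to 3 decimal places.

The missing cell is in the exposed row: 3107 − 410 = 2697.
So a = 410, b = 2697, c = 552, d = 1133.
RR = [a/(a+b)] / [c/(c+d)] = (410/3107) / (552/1685) = 0.13196/0.32760 = 0.40281

0.403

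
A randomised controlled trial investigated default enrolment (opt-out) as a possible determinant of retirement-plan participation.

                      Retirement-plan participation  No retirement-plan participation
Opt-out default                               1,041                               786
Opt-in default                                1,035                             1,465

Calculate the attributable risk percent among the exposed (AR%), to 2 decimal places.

Cells: a = 1041, b = 786, c = 1035, d = 1465.
Risk in exposed = 1041/1827 = 0.56979; risk in unexposed = 1035/2500 = 0.41400.
RR = 0.56979/0.41400 = 1.37630
AR% = (RR − 1)/RR × 100 = (1.37630 − 1)/1.37630 × 100 = 27.3412%

27.34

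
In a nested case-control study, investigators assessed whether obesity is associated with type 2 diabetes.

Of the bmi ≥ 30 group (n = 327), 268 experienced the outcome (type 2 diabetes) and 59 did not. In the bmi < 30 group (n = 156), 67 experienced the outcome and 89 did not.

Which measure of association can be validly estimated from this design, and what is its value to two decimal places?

6.03

From the description: a = 268, b = 59, c = 67, d = 89.
This is a nested case-control study: participants were sampled on outcome status, so risks in the source population cannot be estimated directly — relative risk is not valid here. The odds ratio is the appropriate measure.
OR = (a·d)/(b·c) = (268 × 89) / (59 × 67) = 23852 / 3953 = 6.03390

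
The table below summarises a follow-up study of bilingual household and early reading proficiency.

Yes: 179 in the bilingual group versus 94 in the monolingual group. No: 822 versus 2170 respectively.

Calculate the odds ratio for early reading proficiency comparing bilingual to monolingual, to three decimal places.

5.027

From the description: a = 179, b = 822, c = 94, d = 2170.
OR = (a·d)/(b·c) = (179 × 2170) / (822 × 94) = 388430 / 77268 = 5.02705
The odds of early reading proficiency are about 5.03 times as high in the bilingual group.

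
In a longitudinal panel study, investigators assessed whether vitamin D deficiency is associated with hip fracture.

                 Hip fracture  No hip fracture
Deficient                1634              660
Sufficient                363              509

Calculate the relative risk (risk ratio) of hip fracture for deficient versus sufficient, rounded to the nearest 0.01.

1.71

Cells: a = 1634, b = 660, c = 363, d = 509.
Risk in exposed = 1634/2294 = 0.71229; risk in unexposed = 363/872 = 0.41628.
RR = 0.71229 / 0.41628 = 1.71107
The risk among the exposed is 1.71 times that among the unexposed.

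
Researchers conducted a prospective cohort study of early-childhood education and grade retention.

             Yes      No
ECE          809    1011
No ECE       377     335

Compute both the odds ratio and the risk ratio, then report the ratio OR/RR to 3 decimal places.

0.847

Cells: a = 809, b = 1011, c = 377, d = 335.
OR = (809·335)/(1011·377) = 271015/381147 = 0.71105
Risk in exposed = 809/1820 = 0.44451; risk in unexposed = 377/712 = 0.52949; RR = 0.83949
OR/RR = 0.71105 / 0.83949 = 0.84700
The outcome is not rare, so the OR lies further from 1 than the RR.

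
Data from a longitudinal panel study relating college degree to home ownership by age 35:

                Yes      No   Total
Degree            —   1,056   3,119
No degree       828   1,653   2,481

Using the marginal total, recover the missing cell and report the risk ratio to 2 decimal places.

The missing cell is in the exposed row: 3119 − 1056 = 2063.
So a = 2063, b = 1056, c = 828, d = 1653.
RR = [a/(a+b)] / [c/(c+d)] = (2063/3119) / (828/2481) = 0.66143/0.33374 = 1.98189

1.98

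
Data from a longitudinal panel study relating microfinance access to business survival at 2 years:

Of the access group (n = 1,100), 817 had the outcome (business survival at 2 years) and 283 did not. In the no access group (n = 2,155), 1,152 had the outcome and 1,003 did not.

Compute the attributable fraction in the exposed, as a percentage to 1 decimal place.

28.0

From the description: a = 817, b = 283, c = 1152, d = 1003.
Risk in exposed = 817/1100 = 0.74273; risk in unexposed = 1152/2155 = 0.53457.
RR = 0.74273/0.53457 = 1.38939
AR% = (RR − 1)/RR × 100 = (1.38939 − 1)/1.38939 × 100 = 28.0260%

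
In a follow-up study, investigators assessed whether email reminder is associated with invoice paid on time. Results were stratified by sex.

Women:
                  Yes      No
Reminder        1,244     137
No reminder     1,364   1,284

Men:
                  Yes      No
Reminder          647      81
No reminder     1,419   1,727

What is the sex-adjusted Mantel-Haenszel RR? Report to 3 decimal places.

1.829

RR_MH = Σ(aᵢ·n₀ᵢ/nᵢ) / Σ(cᵢ·n₁ᵢ/nᵢ), with n₁ᵢ = aᵢ+bᵢ (exposed), n₀ᵢ = cᵢ+dᵢ (unexposed), nᵢ = n₁ᵢ+n₀ᵢ.
Stratum 1 (Women): n₁ = 1381, n₀ = 2648, n = 4029; a·n₀/n = 1244·2648/4029 = 817.6004; c·n₁/n = 1364·1381/4029 = 467.5314
Stratum 2 (Men): n₁ = 728, n₀ = 3146, n = 3874; a·n₀/n = 647·3146/3874 = 525.4161; c·n₁/n = 1419·728/3874 = 266.6577
RR_MH = (817.6004 + 525.4161) / (467.5314 + 266.6577) = 1343.0165 / 734.1891 = 1.82925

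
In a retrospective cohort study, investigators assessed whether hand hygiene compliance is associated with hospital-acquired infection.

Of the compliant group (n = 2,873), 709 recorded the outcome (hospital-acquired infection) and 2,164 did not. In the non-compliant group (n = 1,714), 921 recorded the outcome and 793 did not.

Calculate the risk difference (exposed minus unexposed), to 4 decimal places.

From the description: a = 709, b = 2164, c = 921, d = 793.
Risk in exposed = 709/2873 = 0.246780; risk in unexposed = 921/1714 = 0.537340.
Risk difference = 0.246780 − 0.537340 = -0.290559

-0.2906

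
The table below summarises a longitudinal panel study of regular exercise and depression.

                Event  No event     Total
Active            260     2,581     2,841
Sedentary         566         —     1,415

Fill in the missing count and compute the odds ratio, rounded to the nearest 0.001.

0.151

The missing cell is in the unexposed row: 1415 − 566 = 849.
So a = 260, b = 2581, c = 566, d = 849.
OR = (a·d)/(b·c) = (260 × 849) / (2581 × 566) = 220740 / 1460846 = 0.15110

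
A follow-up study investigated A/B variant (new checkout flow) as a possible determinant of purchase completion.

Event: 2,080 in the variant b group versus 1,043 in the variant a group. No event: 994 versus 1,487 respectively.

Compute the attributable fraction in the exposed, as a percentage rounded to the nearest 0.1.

From the description: a = 2080, b = 994, c = 1043, d = 1487.
Risk in exposed = 2080/3074 = 0.67664; risk in unexposed = 1043/2530 = 0.41225.
RR = 0.67664/0.41225 = 1.64133
AR% = (RR − 1)/RR × 100 = (1.64133 − 1)/1.64133 × 100 = 39.0738%

39.1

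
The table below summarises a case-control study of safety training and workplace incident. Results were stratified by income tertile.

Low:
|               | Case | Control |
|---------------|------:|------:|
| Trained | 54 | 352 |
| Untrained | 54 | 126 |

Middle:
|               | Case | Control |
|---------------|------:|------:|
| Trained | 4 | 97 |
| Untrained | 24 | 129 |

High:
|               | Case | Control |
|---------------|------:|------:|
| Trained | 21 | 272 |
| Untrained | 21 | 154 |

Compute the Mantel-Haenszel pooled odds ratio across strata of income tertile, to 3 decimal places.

0.382

OR_MH = Σ(aᵢdᵢ/nᵢ) / Σ(bᵢcᵢ/nᵢ), where nᵢ is the stratum total.
Stratum 1 (Low): n = 586; a·d/n = 54·126/586 = 11.6109; b·c/n = 352·54/586 = 32.4369
Stratum 2 (Middle): n = 254; a·d/n = 4·129/254 = 2.0315; b·c/n = 97·24/254 = 9.1654
Stratum 3 (High): n = 468; a·d/n = 21·154/468 = 6.9103; b·c/n = 272·21/468 = 12.2051
OR_MH = (11.6109 + 2.0315 + 6.9103) / (32.4369 + 9.1654 + 12.2051) = 20.5527 / 53.8073 = 0.38197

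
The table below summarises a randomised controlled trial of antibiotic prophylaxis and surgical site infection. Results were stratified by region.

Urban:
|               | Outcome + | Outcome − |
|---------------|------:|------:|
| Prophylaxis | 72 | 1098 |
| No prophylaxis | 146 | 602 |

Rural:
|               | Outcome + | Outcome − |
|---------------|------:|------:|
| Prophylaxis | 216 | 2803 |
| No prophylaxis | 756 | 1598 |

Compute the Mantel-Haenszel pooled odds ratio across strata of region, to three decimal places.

OR_MH = Σ(aᵢdᵢ/nᵢ) / Σ(bᵢcᵢ/nᵢ), where nᵢ is the stratum total.
Stratum 1 (Urban): n = 1918; a·d/n = 72·602/1918 = 22.5985; b·c/n = 1098·146/1918 = 83.5808
Stratum 2 (Rural): n = 5373; a·d/n = 216·1598/5373 = 64.2412; b·c/n = 2803·756/5373 = 394.3920
OR_MH = (22.5985 + 64.2412) / (83.5808 + 394.3920) = 86.8397 / 477.9728 = 0.18168

0.182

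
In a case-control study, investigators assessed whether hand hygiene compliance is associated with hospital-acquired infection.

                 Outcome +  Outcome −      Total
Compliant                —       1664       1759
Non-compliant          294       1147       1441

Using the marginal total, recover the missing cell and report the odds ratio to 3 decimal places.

The missing cell is in the exposed row: 1759 − 1664 = 95.
So a = 95, b = 1664, c = 294, d = 1147.
OR = (a·d)/(b·c) = (95 × 1147) / (1664 × 294) = 108965 / 489216 = 0.22273

0.223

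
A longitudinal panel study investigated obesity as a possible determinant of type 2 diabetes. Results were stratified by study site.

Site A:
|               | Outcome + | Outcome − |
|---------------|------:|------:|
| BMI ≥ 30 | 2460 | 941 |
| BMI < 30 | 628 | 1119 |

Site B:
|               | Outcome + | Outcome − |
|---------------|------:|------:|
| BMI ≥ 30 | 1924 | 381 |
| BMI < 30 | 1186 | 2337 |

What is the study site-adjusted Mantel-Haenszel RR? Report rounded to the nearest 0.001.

RR_MH = Σ(aᵢ·n₀ᵢ/nᵢ) / Σ(cᵢ·n₁ᵢ/nᵢ), with n₁ᵢ = aᵢ+bᵢ (exposed), n₀ᵢ = cᵢ+dᵢ (unexposed), nᵢ = n₁ᵢ+n₀ᵢ.
Stratum 1 (Site A): n₁ = 3401, n₀ = 1747, n = 5148; a·n₀/n = 2460·1747/5148 = 834.8135; c·n₁/n = 628·3401/5148 = 414.8850
Stratum 2 (Site B): n₁ = 2305, n₀ = 3523, n = 5828; a·n₀/n = 1924·3523/5828 = 1163.0494; c·n₁/n = 1186·2305/5828 = 469.0683
RR_MH = (834.8135 + 1163.0494) / (414.8850 + 469.0683) = 1997.8629 / 883.9533 = 2.26015

2.260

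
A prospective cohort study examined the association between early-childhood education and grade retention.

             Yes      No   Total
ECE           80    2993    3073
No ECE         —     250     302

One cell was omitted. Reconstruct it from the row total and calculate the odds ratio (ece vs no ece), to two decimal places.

The missing cell is in the unexposed row: 302 − 250 = 52.
So a = 80, b = 2993, c = 52, d = 250.
OR = (a·d)/(b·c) = (80 × 250) / (2993 × 52) = 20000 / 155636 = 0.12850

0.13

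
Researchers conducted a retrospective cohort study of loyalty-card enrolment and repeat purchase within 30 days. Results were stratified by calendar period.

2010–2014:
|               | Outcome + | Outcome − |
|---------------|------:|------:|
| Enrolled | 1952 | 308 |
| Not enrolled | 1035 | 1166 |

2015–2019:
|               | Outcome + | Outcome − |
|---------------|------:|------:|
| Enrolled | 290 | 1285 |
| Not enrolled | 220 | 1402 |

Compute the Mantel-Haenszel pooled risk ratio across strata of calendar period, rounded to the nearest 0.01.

RR_MH = Σ(aᵢ·n₀ᵢ/nᵢ) / Σ(cᵢ·n₁ᵢ/nᵢ), with n₁ᵢ = aᵢ+bᵢ (exposed), n₀ᵢ = cᵢ+dᵢ (unexposed), nᵢ = n₁ᵢ+n₀ᵢ.
Stratum 1 (2010–2014): n₁ = 2260, n₀ = 2201, n = 4461; a·n₀/n = 1952·2201/4461 = 963.0917; c·n₁/n = 1035·2260/4461 = 524.3443
Stratum 2 (2015–2019): n₁ = 1575, n₀ = 1622, n = 3197; a·n₀/n = 290·1622/3197 = 147.1317; c·n₁/n = 220·1575/3197 = 108.3829
RR_MH = (963.0917 + 147.1317) / (524.3443 + 108.3829) = 1110.2234 / 632.7272 = 1.75466

1.75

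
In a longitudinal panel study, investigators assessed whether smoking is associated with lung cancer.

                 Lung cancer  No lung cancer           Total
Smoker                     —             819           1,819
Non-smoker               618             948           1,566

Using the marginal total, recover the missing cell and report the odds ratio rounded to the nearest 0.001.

The missing cell is in the exposed row: 1819 − 819 = 1000.
So a = 1000, b = 819, c = 618, d = 948.
OR = (a·d)/(b·c) = (1000 × 948) / (819 × 618) = 948000 / 506142 = 1.87299

1.873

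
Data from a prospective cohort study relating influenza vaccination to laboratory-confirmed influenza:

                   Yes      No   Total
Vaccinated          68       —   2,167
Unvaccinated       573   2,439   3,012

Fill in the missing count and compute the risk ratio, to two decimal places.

0.16

The missing cell is in the exposed row: 2167 − 68 = 2099.
So a = 68, b = 2099, c = 573, d = 2439.
RR = [a/(a+b)] / [c/(c+d)] = (68/2167) / (573/3012) = 0.03138/0.19024 = 0.16495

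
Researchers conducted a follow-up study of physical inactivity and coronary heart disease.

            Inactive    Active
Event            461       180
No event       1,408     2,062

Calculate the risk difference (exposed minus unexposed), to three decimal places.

Reading the table with exposure as columns: a = 461 (Inactive, case), b = 1408 (Inactive, non-case), c = 180 (Active, case), d = 2062.
Risk in exposed = 461/1869 = 0.246656; risk in unexposed = 180/2242 = 0.080285.
Risk difference = 0.246656 − 0.080285 = 0.166371

0.166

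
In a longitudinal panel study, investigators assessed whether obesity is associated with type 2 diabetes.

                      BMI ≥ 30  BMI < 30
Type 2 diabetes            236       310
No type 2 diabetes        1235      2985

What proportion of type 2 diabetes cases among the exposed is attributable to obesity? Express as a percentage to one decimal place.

41.4

Reading the table with exposure as columns: a = 236 (BMI ≥ 30, case), b = 1235 (BMI ≥ 30, non-case), c = 310 (BMI < 30, case), d = 2985.
Risk in exposed = 236/1471 = 0.16044; risk in unexposed = 310/3295 = 0.09408.
RR = 0.16044/0.09408 = 1.70527
AR% = (RR − 1)/RR × 100 = (1.70527 − 1)/1.70527 × 100 = 41.3582%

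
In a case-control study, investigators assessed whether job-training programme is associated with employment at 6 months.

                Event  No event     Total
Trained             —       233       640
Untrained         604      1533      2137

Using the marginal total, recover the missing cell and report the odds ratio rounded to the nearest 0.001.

The missing cell is in the exposed row: 640 − 233 = 407.
So a = 407, b = 233, c = 604, d = 1533.
OR = (a·d)/(b·c) = (407 × 1533) / (233 × 604) = 623931 / 140732 = 4.43347

4.433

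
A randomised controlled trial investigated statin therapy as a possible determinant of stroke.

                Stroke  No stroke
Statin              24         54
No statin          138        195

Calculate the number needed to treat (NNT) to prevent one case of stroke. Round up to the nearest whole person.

10

Risk in treated group = 24/78 = 0.30769; risk in control = 138/333 = 0.41441.
Absolute risk reduction = 0.41441 − 0.30769 = 0.10672
NNT = 1 / ARR = 1 / 0.10672 = 9.370 → round up → 10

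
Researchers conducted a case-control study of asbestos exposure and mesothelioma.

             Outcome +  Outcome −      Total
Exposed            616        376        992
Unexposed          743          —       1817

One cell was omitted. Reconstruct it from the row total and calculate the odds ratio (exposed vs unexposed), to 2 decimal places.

The missing cell is in the unexposed row: 1817 − 743 = 1074.
So a = 616, b = 376, c = 743, d = 1074.
OR = (a·d)/(b·c) = (616 × 1074) / (376 × 743) = 661584 / 279368 = 2.36815

2.37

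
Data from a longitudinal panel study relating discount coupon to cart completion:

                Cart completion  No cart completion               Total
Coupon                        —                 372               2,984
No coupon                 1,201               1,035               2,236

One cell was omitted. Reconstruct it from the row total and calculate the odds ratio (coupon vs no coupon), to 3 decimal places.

6.051

The missing cell is in the exposed row: 2984 − 372 = 2612.
So a = 2612, b = 372, c = 1201, d = 1035.
OR = (a·d)/(b·c) = (2612 × 1035) / (372 × 1201) = 2703420 / 446772 = 6.05101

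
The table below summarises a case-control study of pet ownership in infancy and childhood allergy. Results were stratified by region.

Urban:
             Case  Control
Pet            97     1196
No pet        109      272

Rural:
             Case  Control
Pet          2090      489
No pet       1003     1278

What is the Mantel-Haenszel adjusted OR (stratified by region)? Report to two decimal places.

OR_MH = Σ(aᵢdᵢ/nᵢ) / Σ(bᵢcᵢ/nᵢ), where nᵢ is the stratum total.
Stratum 1 (Urban): n = 1674; a·d/n = 97·272/1674 = 15.7611; b·c/n = 1196·109/1674 = 77.8757
Stratum 2 (Rural): n = 4860; a·d/n = 2090·1278/4860 = 549.5926; b·c/n = 489·1003/4860 = 100.9191
OR_MH = (15.7611 + 549.5926) / (77.8757 + 100.9191) = 565.3536 / 178.7949 = 3.16202

3.16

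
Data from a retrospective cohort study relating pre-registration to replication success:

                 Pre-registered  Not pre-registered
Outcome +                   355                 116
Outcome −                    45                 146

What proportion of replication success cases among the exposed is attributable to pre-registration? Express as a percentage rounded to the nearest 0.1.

50.1

Reading the table with exposure as columns: a = 355 (Pre-registered, case), b = 45 (Pre-registered, non-case), c = 116 (Not pre-registered, case), d = 146.
Risk in exposed = 355/400 = 0.88750; risk in unexposed = 116/262 = 0.44275.
RR = 0.88750/0.44275 = 2.00453
AR% = (RR − 1)/RR × 100 = (2.00453 − 1)/2.00453 × 100 = 50.1129%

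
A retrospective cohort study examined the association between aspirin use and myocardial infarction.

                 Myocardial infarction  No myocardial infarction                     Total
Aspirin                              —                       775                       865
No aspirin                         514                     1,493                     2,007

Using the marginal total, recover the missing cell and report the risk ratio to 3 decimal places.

The missing cell is in the exposed row: 865 − 775 = 90.
So a = 90, b = 775, c = 514, d = 1493.
RR = [a/(a+b)] / [c/(c+d)] = (90/865) / (514/2007) = 0.10405/0.25610 = 0.40627

0.406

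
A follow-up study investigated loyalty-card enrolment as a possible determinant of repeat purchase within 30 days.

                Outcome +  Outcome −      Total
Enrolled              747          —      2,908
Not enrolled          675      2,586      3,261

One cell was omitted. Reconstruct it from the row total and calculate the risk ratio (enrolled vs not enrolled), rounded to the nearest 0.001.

1.241

The missing cell is in the exposed row: 2908 − 747 = 2161.
So a = 747, b = 2161, c = 675, d = 2586.
RR = [a/(a+b)] / [c/(c+d)] = (747/2908) / (675/3261) = 0.25688/0.20699 = 1.24100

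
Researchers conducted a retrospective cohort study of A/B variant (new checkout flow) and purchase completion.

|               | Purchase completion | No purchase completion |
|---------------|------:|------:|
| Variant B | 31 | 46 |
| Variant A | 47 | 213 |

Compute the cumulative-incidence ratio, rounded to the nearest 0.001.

2.227

Cells: a = 31, b = 46, c = 47, d = 213.
Risk in exposed = 31/77 = 0.40260; risk in unexposed = 47/260 = 0.18077.
RR = 0.40260 / 0.18077 = 2.22713
The risk among the exposed is 2.23 times that among the unexposed.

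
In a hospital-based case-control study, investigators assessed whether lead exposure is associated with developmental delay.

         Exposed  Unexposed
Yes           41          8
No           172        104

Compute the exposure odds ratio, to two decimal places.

Reading the table with exposure as columns: a = 41 (Exposed, case), b = 172 (Exposed, non-case), c = 8 (Unexposed, case), d = 104.
OR = (a·d)/(b·c) = (41 × 104) / (172 × 8) = 4264 / 1376 = 3.09884
The odds of developmental delay are about 3.10 times as high in the exposed group.

3.10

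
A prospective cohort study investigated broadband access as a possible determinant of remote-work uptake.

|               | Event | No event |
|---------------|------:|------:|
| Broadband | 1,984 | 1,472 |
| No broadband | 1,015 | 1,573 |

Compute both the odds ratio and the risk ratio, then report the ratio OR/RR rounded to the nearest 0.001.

1.427

Cells: a = 1984, b = 1472, c = 1015, d = 1573.
OR = (1984·1573)/(1472·1015) = 3120832/1494080 = 2.08880
Risk in exposed = 1984/3456 = 0.57407; risk in unexposed = 1015/2588 = 0.39219; RR = 1.46375
OR/RR = 2.08880 / 1.46375 = 1.42702
The outcome is not rare, so the OR lies further from 1 than the RR.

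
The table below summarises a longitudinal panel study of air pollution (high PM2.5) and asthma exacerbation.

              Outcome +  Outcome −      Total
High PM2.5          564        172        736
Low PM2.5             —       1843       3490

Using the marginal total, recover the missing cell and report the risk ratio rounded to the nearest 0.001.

1.624

The missing cell is in the unexposed row: 3490 − 1843 = 1647.
So a = 564, b = 172, c = 1647, d = 1843.
RR = [a/(a+b)] / [c/(c+d)] = (564/736) / (1647/3490) = 0.76630/0.47192 = 1.62380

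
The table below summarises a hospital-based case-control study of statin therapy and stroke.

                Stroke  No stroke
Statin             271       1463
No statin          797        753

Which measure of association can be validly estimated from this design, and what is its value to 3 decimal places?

0.175

Cells: a = 271, b = 1463, c = 797, d = 753.
This is a hospital-based case-control study: participants were sampled on outcome status, so risks in the source population cannot be estimated directly — relative risk is not valid here. The odds ratio is the appropriate measure.
OR = (a·d)/(b·c) = (271 × 753) / (1463 × 797) = 204063 / 1166011 = 0.17501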